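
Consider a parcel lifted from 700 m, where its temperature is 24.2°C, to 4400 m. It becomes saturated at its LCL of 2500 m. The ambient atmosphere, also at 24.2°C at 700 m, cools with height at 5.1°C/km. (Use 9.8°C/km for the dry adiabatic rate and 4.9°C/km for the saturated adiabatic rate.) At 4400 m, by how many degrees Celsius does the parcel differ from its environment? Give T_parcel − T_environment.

Parcel:
  700–2500 m, dry: Δz = 1.8 km ⇒ ΔT = -17.64°C; T = 6.56°C
  2500–4400 m, saturated: Δz = 1.9 km ⇒ ΔT = -9.31°C; T = -2.75°C
Environment:
  700–4400 m, environment: Δz = 3.7 km ⇒ ΔT = -18.87°C; T = 5.33°C
T_parcel − T_env = -2.75 − 5.33 = -8.08°C

-8.08°C (parcel cooler than environment)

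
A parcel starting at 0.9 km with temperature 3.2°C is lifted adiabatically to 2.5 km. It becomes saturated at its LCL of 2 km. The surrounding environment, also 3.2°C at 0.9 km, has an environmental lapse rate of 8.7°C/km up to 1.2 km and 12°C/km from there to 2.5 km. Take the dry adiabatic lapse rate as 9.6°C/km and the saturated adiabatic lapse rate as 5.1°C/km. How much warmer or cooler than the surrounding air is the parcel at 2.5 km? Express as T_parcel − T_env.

+5.1°C (parcel warmer than environment)

Parcel:
  Dry to 2000 m: -9.6 × 1.1 km = -10.56°C, so T = -7.36°C.
  Saturated to 2500 m: -5.1 × 0.5 km = -2.55°C, so T = -9.91°C.
Environment:
  Environment, lower layer to 1200 m: -8.7 × 0.3 km = -2.61°C, so T = 0.59°C.
  Environment, upper layer to 2500 m: -12 × 1.3 km = -15.6°C, so T = -15.01°C.
T_parcel − T_env = -9.91 − (-15.01) = +5.1°C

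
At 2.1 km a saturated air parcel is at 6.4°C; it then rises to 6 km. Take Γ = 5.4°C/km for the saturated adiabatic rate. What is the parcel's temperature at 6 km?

From 2100 m to 6000 m (saturated adiabatic): cools by 5.4 × 3.9 = 21.06°C, giving -14.66°C.

-14.66°C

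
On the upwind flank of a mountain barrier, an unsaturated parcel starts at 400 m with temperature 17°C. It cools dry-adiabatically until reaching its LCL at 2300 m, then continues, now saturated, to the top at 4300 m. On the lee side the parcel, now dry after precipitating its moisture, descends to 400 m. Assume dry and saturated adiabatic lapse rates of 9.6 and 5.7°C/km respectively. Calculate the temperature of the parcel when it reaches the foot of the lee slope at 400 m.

24.8°C

From 400 m to 2300 m (dry): cools by 9.6 × 1.9 = 18.24°C, giving -1.24°C.
From 2300 m to 4300 m (saturated): cools by 5.7 × 2 = 11.4°C, giving -12.64°C.
From 4300 m to 400 m (dry descent): warms by 9.6 × 3.9 = 37.44°C, giving 24.8°C.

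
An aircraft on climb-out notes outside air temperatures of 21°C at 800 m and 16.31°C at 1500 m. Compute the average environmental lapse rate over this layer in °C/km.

Γ = −ΔT/Δz = (21 − 16.31) / (1500 − 800) m
  = 4.69°C / 0.7 km = 6.7°C/km

6.7°C/km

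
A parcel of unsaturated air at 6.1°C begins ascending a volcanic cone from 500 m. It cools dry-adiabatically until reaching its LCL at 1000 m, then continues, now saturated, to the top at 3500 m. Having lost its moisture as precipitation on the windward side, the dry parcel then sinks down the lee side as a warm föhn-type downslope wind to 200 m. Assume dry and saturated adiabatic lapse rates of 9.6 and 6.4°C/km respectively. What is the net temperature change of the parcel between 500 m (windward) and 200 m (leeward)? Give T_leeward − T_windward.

500 → 1000 m (dry, 9.6°C/km): ΔT = -9.6 × 0.5 = -4.8°C → T = 1.3°C
1000 → 3500 m (saturated, 6.4°C/km): ΔT = -6.4 × 2.5 = -16°C → T = -14.7°C
3500 → 200 m (dry descent, 9.6°C/km): ΔT = +9.6 × 3.3 = +31.68°C → T = 16.98°C
Net change vs windward start: 16.98 − 6.1 = +10.88°C

+10.88°C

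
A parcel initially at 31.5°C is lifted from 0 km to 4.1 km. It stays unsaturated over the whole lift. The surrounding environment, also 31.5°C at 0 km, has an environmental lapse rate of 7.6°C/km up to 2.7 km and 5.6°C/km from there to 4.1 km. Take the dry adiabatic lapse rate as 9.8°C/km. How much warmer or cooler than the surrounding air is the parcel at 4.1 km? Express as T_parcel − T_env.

-11.82°C (parcel cooler than environment)

Parcel:
  0 → 4100 m (dry, 9.8°C/km): ΔT = -9.8 × 4.1 = -40.18°C → T = -8.68°C
Environment:
  0 → 2700 m (environment, lower layer, 7.6°C/km): ΔT = -7.6 × 2.7 = -20.52°C → T = 10.98°C
  2700 → 4100 m (environment, upper layer, 5.6°C/km): ΔT = -5.6 × 1.4 = -7.84°C → T = 3.14°C
T_parcel − T_env = -8.68 − 3.14 = -11.82°C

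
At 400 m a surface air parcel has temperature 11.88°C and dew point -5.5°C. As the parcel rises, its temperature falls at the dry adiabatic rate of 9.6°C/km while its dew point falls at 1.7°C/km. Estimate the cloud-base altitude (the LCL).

T and T_d converge at 9.6 − 1.7 = 7.9°C per km
Height above start = (11.88 − (-5.5)) / 7.9 = 2.2 km
LCL altitude = 400 m + 2200 m = 2600 m

2600 m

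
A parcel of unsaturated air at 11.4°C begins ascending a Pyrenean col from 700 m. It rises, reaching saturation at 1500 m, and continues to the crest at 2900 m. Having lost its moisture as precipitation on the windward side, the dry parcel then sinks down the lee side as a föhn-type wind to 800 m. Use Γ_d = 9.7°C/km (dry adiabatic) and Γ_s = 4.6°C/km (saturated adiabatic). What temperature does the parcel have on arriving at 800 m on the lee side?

17.57°C

Dry to 1500 m: -9.7 × 0.8 km = -7.76°C, so T = 3.64°C.
Saturated to 2900 m: -4.6 × 1.4 km = -6.44°C, so T = -2.8°C.
Dry descent to 800 m: +9.7 × 2.1 km = +20.37°C, so T = 17.57°C.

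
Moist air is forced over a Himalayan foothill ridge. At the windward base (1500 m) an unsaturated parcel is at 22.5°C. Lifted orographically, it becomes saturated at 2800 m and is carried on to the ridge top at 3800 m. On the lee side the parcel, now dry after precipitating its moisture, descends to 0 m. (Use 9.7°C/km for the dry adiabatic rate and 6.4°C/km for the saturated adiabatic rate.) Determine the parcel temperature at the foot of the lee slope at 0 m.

40.35°C

1500–2800 m, dry: Δz = 1.3 km ⇒ ΔT = -12.61°C; T = 9.89°C
2800–3800 m, saturated: Δz = 1 km ⇒ ΔT = -6.4°C; T = 3.49°C
3800–0 m, dry descent: Δz = 3.8 km ⇒ ΔT = +36.86°C; T = 40.35°C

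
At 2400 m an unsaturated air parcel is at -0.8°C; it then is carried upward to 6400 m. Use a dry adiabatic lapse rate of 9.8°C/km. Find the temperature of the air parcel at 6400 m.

Dry adiabatic to 6400 m: -9.8 × 4 km = -39.2°C, so T = -40°C.

-40°C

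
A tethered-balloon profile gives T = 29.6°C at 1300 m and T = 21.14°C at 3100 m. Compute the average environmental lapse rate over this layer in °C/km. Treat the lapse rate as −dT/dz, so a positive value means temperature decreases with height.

4.7°C/km

Γ = −ΔT/Δz = (29.6 − 21.14) / (3100 − 1300) m
  = 8.46°C / 1.8 km = 4.7°C/km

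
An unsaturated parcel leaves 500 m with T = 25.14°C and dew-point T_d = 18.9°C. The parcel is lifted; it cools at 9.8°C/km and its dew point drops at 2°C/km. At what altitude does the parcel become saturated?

T and T_d converge at 9.8 − 2 = 7.8°C per km
Height above start = (25.14 − 18.9) / 7.8 = 0.8 km
LCL altitude = 500 m + 800 m = 1300 m

1300 m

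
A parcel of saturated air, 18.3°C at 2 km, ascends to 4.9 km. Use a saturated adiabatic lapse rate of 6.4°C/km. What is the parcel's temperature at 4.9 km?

Saturated adiabatic to 4900 m: -6.4 × 2.9 km = -18.56°C, so T = -0.26°C.

-0.26°C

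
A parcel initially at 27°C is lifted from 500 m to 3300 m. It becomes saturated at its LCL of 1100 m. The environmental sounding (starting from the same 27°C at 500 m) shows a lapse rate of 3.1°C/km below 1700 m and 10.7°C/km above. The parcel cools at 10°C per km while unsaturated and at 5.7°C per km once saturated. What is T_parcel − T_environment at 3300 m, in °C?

Parcel:
  500–1100 m, dry: Δz = 0.6 km ⇒ ΔT = -6°C; T = 21°C
  1100–3300 m, saturated: Δz = 2.2 km ⇒ ΔT = -12.54°C; T = 8.46°C
Environment:
  500–1700 m, environment, lower layer: Δz = 1.2 km ⇒ ΔT = -3.72°C; T = 23.28°C
  1700–3300 m, environment, upper layer: Δz = 1.6 km ⇒ ΔT = -17.12°C; T = 6.16°C
T_parcel − T_env = 8.46 − 6.16 = +2.3°C

+2.3°C (parcel warmer than environment)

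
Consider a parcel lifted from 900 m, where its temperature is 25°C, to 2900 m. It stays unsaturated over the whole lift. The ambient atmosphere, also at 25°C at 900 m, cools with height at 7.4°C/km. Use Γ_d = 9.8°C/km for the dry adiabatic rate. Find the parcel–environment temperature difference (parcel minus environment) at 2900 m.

-4.8°C (parcel cooler than environment)

Parcel:
  Dry to 2900 m: -9.8 × 2 km = -19.6°C, so T = 5.4°C.
Environment:
  Environment to 2900 m: -7.4 × 2 km = -14.8°C, so T = 10.2°C.
T_parcel − T_env = 5.4 − 10.2 = -4.8°C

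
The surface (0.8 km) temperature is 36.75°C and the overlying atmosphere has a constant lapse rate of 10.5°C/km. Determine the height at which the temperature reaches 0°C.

4.3 km

Height above start = (36.75 − 0) / 10.5 = 3.5 km
Altitude = 800 m + 3500 m = 4300 m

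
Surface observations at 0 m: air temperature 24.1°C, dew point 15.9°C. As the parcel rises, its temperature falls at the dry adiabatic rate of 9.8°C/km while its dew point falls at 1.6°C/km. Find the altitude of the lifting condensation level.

1000 m

T and T_d converge at 9.8 − 1.6 = 8.2°C per km
Height above start = (24.1 − 15.9) / 8.2 = 1 km
LCL altitude = 0 m + 1000 m = 1000 m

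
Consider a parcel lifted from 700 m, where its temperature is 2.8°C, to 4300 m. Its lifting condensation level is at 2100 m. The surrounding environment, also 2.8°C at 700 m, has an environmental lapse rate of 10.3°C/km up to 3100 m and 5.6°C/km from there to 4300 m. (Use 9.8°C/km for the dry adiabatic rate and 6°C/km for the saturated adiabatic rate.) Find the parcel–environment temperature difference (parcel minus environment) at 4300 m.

Parcel:
  700 → 2100 m (dry, 9.8°C/km): ΔT = -9.8 × 1.4 = -13.72°C → T = -10.92°C
  2100 → 4300 m (saturated, 6°C/km): ΔT = -6 × 2.2 = -13.2°C → T = -24.12°C
Environment:
  700 → 3100 m (environment, lower layer, 10.3°C/km): ΔT = -10.3 × 2.4 = -24.72°C → T = -21.92°C
  3100 → 4300 m (environment, upper layer, 5.6°C/km): ΔT = -5.6 × 1.2 = -6.72°C → T = -28.64°C
T_parcel − T_env = -24.12 − (-28.64) = +4.52°C

+4.52°C (parcel warmer than environment)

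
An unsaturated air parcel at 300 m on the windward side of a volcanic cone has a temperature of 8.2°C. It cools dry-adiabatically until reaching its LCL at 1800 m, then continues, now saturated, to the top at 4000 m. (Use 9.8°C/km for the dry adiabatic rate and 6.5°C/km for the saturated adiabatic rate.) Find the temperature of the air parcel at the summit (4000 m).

-20.8°C

Dry to 1800 m: -9.8 × 1.5 km = -14.7°C, so T = -6.5°C.
Saturated to 4000 m: -6.5 × 2.2 km = -14.3°C, so T = -20.8°C.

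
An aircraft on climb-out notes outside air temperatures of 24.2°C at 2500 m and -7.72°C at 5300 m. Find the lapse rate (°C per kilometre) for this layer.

11.4°C/km

Γ = −ΔT/Δz = (24.2 − (-7.72)) / (5300 − 2500) m
  = 31.92°C / 2.8 km = 11.4°C/km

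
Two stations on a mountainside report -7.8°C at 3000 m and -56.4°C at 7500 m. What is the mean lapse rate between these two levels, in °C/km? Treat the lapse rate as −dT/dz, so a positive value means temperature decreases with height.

10.8°C/km

Γ = −ΔT/Δz = (-7.8 − (-56.4)) / (7500 − 3000) m
  = 48.6°C / 4.5 km = 10.8°C/km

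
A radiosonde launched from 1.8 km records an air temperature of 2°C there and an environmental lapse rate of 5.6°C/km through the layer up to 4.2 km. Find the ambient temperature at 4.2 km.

1800 → 4200 m (environmental, 5.6°C/km): ΔT = -5.6 × 2.4 = -13.44°C → T = -11.44°C

-11.44°C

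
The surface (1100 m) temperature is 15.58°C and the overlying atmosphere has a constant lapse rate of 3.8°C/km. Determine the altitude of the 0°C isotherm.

Height above start = (15.58 − 0) / 3.8 = 4.1 km
Altitude = 1100 m + 4100 m = 5200 m

5200 m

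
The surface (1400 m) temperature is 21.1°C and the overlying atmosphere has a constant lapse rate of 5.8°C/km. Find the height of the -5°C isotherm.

Height above start = (21.1 − (-5)) / 5.8 = 4.5 km
Altitude = 1400 m + 4500 m = 5900 m

5900 m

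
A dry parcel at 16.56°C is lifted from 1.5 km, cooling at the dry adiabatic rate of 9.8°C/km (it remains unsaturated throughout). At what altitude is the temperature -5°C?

3.7 km

Height above start = (16.56 − (-5)) / 9.8 = 2.2 km
Altitude = 1500 m + 2200 m = 3700 m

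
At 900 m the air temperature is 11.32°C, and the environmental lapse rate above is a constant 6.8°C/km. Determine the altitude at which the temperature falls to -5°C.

Height above start = (11.32 − (-5)) / 6.8 = 2.4 km
Altitude = 900 m + 2400 m = 3300 m

3300 m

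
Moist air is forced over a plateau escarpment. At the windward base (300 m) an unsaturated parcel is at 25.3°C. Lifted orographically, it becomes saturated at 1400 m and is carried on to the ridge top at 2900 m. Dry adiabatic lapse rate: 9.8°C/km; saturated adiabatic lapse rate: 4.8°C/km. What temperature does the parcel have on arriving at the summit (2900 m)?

7.32°C

300–1400 m, dry: Δz = 1.1 km ⇒ ΔT = -10.78°C; T = 14.52°C
1400–2900 m, saturated: Δz = 1.5 km ⇒ ΔT = -7.2°C; T = 7.32°C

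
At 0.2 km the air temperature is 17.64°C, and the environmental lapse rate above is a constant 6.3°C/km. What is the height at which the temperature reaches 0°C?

3 km

Height above start = (17.64 − 0) / 6.3 = 2.8 km
Altitude = 200 m + 2800 m = 3000 m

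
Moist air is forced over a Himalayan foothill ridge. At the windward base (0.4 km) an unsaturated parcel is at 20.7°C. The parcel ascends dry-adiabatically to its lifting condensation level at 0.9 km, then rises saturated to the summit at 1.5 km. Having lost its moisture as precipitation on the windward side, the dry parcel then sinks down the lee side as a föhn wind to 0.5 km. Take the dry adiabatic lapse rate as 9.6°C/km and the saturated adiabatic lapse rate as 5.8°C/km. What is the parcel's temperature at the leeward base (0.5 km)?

22.02°C

From 400 m to 900 m (dry): cools by 9.6 × 0.5 = 4.8°C, giving 15.9°C.
From 900 m to 1500 m (saturated): cools by 5.8 × 0.6 = 3.48°C, giving 12.42°C.
From 1500 m to 500 m (dry descent): warms by 9.6 × 1 = 9.6°C, giving 22.02°C.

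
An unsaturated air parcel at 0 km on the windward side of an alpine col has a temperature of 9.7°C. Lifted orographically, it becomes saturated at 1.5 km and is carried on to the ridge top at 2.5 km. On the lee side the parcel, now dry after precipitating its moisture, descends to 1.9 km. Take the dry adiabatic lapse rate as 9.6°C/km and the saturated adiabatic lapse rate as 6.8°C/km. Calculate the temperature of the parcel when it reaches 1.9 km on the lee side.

0–1500 m, dry: Δz = 1.5 km ⇒ ΔT = -14.4°C; T = -4.7°C
1500–2500 m, saturated: Δz = 1 km ⇒ ΔT = -6.8°C; T = -11.5°C
2500–1900 m, dry descent: Δz = 0.6 km ⇒ ΔT = +5.76°C; T = -5.74°C

-5.74°C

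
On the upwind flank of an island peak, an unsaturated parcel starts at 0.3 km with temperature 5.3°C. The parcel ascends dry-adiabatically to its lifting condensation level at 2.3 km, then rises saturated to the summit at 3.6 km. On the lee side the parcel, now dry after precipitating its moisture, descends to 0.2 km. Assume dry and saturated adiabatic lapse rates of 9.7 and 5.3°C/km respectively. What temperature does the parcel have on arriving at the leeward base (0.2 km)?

11.99°C

Dry to 2300 m: -9.7 × 2 km = -19.4°C, so T = -14.1°C.
Saturated to 3600 m: -5.3 × 1.3 km = -6.89°C, so T = -20.99°C.
Dry descent to 200 m: +9.7 × 3.4 km = +32.98°C, so T = 11.99°C.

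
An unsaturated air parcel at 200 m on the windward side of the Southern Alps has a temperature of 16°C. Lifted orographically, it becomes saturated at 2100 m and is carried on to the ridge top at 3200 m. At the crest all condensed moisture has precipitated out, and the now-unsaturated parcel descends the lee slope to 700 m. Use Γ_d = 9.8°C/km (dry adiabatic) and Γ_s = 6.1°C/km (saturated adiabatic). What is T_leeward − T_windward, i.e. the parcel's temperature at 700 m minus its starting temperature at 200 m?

From 200 m to 2100 m (dry): cools by 9.8 × 1.9 = 18.62°C, giving -2.62°C.
From 2100 m to 3200 m (saturated): cools by 6.1 × 1.1 = 6.71°C, giving -9.33°C.
From 3200 m to 700 m (dry descent): warms by 9.8 × 2.5 = 24.5°C, giving 15.17°C.
Net change vs windward start: 15.17 − 16 = -0.83°C

-0.83°C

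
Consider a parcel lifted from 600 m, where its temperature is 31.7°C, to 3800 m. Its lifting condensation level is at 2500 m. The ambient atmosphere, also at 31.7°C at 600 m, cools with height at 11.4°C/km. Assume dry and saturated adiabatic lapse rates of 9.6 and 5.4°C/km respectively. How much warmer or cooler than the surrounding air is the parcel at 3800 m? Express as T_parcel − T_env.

+11.22°C (parcel warmer than environment)

Parcel:
  600–2500 m, dry: Δz = 1.9 km ⇒ ΔT = -18.24°C; T = 13.46°C
  2500–3800 m, saturated: Δz = 1.3 km ⇒ ΔT = -7.02°C; T = 6.44°C
Environment:
  600–3800 m, environment: Δz = 3.2 km ⇒ ΔT = -36.48°C; T = -4.78°C
T_parcel − T_env = 6.44 − (-4.78) = +11.22°C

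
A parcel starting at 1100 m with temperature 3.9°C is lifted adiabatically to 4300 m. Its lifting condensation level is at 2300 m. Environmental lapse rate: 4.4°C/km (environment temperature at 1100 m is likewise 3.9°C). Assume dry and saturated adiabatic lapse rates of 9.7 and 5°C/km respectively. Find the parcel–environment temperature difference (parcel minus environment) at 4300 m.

-7.56°C (parcel cooler than environment)

Parcel:
  From 1100 m to 2300 m (dry): cools by 9.7 × 1.2 = 11.64°C, giving -7.74°C.
  From 2300 m to 4300 m (saturated): cools by 5 × 2 = 10°C, giving -17.74°C.
Environment:
  From 1100 m to 4300 m (environment): cools by 4.4 × 3.2 = 14.08°C, giving -10.18°C.
T_parcel − T_env = -17.74 − (-10.18) = -7.56°C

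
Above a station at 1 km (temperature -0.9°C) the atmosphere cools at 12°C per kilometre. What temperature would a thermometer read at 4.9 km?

Environmental to 4900 m: -12 × 3.9 km = -46.8°C, so T = -47.7°C.

-47.7°C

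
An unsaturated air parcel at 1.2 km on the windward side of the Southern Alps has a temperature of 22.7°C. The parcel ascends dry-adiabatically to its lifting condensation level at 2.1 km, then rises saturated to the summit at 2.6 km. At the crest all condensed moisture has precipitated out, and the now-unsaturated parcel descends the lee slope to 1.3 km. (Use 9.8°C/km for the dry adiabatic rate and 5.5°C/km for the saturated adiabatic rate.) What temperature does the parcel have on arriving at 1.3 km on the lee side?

23.87°C

From 1200 m to 2100 m (dry): cools by 9.8 × 0.9 = 8.82°C, giving 13.88°C.
From 2100 m to 2600 m (saturated): cools by 5.5 × 0.5 = 2.75°C, giving 11.13°C.
From 2600 m to 1300 m (dry descent): warms by 9.8 × 1.3 = 12.74°C, giving 23.87°C.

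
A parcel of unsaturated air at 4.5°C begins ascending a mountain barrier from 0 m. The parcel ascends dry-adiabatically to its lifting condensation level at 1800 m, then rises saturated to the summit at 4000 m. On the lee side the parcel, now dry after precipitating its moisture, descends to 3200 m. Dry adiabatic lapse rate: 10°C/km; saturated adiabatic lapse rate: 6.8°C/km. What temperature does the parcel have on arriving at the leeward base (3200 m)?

-20.46°C

From 0 m to 1800 m (dry): cools by 10 × 1.8 = 18°C, giving -13.5°C.
From 1800 m to 4000 m (saturated): cools by 6.8 × 2.2 = 14.96°C, giving -28.46°C.
From 4000 m to 3200 m (dry descent): warms by 10 × 0.8 = 8°C, giving -20.46°C.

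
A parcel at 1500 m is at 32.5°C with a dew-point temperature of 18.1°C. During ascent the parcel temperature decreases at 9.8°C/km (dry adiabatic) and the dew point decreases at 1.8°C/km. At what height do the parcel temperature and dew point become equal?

3300 m

T and T_d converge at 9.8 − 1.8 = 8°C per km
Height above start = (32.5 − 18.1) / 8 = 1.8 km
LCL altitude = 1500 m + 1800 m = 3300 m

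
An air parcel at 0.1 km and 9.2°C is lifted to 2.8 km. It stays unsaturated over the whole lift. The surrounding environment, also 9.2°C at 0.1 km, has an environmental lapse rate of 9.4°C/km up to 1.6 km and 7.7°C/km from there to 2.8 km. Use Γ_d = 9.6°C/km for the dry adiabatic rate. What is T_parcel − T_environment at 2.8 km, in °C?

Parcel:
  100 → 2800 m (dry, 9.6°C/km): ΔT = -9.6 × 2.7 = -25.92°C → T = -16.72°C
Environment:
  100 → 1600 m (environment, lower layer, 9.4°C/km): ΔT = -9.4 × 1.5 = -14.1°C → T = -4.9°C
  1600 → 2800 m (environment, upper layer, 7.7°C/km): ΔT = -7.7 × 1.2 = -9.24°C → T = -14.14°C
T_parcel − T_env = -16.72 − (-14.14) = -2.58°C

-2.58°C (parcel cooler than environment)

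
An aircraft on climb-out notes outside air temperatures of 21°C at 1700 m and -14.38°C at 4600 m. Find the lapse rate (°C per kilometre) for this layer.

12.2°C/km

Γ = −ΔT/Δz = (21 − (-14.38)) / (4600 − 1700) m
  = 35.38°C / 2.9 km = 12.2°C/km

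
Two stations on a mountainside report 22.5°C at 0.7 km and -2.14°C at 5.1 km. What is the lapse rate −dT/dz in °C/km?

Γ = −ΔT/Δz = (22.5 − (-2.14)) / (5100 − 700) m
  = 24.64°C / 4.4 km = 5.6°C/km

5.6°C/km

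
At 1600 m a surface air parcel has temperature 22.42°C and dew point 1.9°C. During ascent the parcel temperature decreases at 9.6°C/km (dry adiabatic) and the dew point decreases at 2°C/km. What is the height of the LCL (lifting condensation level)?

T and T_d converge at 9.6 − 2 = 7.6°C per km
Height above start = (22.42 − 1.9) / 7.6 = 2.7 km
LCL altitude = 1600 m + 2700 m = 4300 m

4300 m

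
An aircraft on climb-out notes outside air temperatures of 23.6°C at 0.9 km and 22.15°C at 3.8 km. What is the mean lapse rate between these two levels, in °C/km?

Γ = −ΔT/Δz = (23.6 − 22.15) / (3800 − 900) m
  = 1.45°C / 2.9 km = 0.5°C/km

0.5°C/km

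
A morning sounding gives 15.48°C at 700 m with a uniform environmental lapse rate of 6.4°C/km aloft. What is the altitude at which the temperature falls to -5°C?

3900 m

Height above start = (15.48 − (-5)) / 6.4 = 3.2 km
Altitude = 700 m + 3200 m = 3900 m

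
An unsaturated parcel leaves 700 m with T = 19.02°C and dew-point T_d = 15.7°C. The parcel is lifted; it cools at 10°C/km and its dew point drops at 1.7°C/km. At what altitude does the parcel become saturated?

T and T_d converge at 10 − 1.7 = 8.3°C per km
Height above start = (19.02 − 15.7) / 8.3 = 0.4 km
LCL altitude = 700 m + 400 m = 1100 m

1100 m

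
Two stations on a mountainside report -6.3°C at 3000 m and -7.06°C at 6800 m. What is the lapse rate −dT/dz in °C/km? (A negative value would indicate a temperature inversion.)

Γ = −ΔT/Δz = (-6.3 − (-7.06)) / (6800 − 3000) m
  = 0.76°C / 3.8 km = 0.2°C/km

0.2°C/km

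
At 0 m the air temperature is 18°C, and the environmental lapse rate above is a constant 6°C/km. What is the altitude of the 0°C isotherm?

3000 m

Height above start = (18 − 0) / 6 = 3 km
Altitude = 0 m + 3000 m = 3000 m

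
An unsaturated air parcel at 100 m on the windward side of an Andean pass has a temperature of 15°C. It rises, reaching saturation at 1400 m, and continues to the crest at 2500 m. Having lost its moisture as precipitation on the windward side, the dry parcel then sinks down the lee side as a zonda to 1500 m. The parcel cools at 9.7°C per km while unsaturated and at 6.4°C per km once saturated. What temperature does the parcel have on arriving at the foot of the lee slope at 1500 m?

5.05°C

100 → 1400 m (dry, 9.7°C/km): ΔT = -9.7 × 1.3 = -12.61°C → T = 2.39°C
1400 → 2500 m (saturated, 6.4°C/km): ΔT = -6.4 × 1.1 = -7.04°C → T = -4.65°C
2500 → 1500 m (dry descent, 9.7°C/km): ΔT = +9.7 × 1 = +9.7°C → T = 5.05°C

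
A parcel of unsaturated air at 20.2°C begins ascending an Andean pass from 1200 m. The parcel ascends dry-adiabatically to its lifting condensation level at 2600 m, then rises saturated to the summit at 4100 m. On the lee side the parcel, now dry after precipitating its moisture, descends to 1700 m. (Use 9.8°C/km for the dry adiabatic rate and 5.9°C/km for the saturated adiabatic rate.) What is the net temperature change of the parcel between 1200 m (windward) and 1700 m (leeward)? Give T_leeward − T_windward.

+0.95°C

From 1200 m to 2600 m (dry): cools by 9.8 × 1.4 = 13.72°C, giving 6.48°C.
From 2600 m to 4100 m (saturated): cools by 5.9 × 1.5 = 8.85°C, giving -2.37°C.
From 4100 m to 1700 m (dry descent): warms by 9.8 × 2.4 = 23.52°C, giving 21.15°C.
Net change vs windward start: 21.15 − 20.2 = +0.95°C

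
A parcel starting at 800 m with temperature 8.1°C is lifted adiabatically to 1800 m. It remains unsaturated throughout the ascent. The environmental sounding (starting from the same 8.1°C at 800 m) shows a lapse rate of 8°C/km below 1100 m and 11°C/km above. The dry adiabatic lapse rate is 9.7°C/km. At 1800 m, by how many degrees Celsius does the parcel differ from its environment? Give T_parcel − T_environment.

Parcel:
  From 800 m to 1800 m (dry): cools by 9.7 × 1 = 9.7°C, giving -1.6°C.
Environment:
  From 800 m to 1100 m (environment, lower layer): cools by 8 × 0.3 = 2.4°C, giving 5.7°C.
  From 1100 m to 1800 m (environment, upper layer): cools by 11 × 0.7 = 7.7°C, giving -2°C.
T_parcel − T_env = -1.6 − (-2) = +0.4°C

+0.4°C (parcel warmer than environment)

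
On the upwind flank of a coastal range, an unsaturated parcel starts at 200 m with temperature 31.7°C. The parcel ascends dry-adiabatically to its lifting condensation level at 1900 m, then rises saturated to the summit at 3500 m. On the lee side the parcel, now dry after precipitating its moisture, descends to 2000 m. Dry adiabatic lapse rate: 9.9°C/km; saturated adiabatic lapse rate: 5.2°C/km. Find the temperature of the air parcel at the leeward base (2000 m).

From 200 m to 1900 m (dry): cools by 9.9 × 1.7 = 16.83°C, giving 14.87°C.
From 1900 m to 3500 m (saturated): cools by 5.2 × 1.6 = 8.32°C, giving 6.55°C.
From 3500 m to 2000 m (dry descent): warms by 9.9 × 1.5 = 14.85°C, giving 21.4°C.

21.4°C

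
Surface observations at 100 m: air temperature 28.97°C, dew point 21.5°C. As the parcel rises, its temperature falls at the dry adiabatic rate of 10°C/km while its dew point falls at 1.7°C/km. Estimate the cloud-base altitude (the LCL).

T and T_d converge at 10 − 1.7 = 8.3°C per km
Height above start = (28.97 − 21.5) / 8.3 = 0.9 km
LCL altitude = 100 m + 900 m = 1000 m

1000 m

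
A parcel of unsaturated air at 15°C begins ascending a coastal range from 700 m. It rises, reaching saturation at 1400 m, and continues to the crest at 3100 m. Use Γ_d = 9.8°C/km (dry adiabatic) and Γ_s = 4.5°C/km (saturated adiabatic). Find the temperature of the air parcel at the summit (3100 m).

700–1400 m, dry: Δz = 0.7 km ⇒ ΔT = -6.86°C; T = 8.14°C
1400–3100 m, saturated: Δz = 1.7 km ⇒ ΔT = -7.65°C; T = 0.49°C

0.49°C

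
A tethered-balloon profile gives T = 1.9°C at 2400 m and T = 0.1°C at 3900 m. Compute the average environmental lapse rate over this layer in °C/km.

1.2°C/km

Γ = −ΔT/Δz = (1.9 − 0.1) / (3900 − 2400) m
  = 1.8°C / 1.5 km = 1.2°C/km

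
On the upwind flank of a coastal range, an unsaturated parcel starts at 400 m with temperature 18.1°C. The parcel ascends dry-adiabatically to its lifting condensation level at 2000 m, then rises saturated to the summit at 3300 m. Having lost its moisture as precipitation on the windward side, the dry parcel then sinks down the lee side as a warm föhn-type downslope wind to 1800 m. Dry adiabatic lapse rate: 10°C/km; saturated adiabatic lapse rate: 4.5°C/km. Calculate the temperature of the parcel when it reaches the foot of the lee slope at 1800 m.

400 → 2000 m (dry, 10°C/km): ΔT = -10 × 1.6 = -16°C → T = 2.1°C
2000 → 3300 m (saturated, 4.5°C/km): ΔT = -4.5 × 1.3 = -5.85°C → T = -3.75°C
3300 → 1800 m (dry descent, 10°C/km): ΔT = +10 × 1.5 = +15°C → T = 11.25°C

11.25°C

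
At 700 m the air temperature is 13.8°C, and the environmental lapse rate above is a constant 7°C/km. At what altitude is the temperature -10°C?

4100 m

Height above start = (13.8 − (-10)) / 7 = 3.4 km
Altitude = 700 m + 3400 m = 4100 m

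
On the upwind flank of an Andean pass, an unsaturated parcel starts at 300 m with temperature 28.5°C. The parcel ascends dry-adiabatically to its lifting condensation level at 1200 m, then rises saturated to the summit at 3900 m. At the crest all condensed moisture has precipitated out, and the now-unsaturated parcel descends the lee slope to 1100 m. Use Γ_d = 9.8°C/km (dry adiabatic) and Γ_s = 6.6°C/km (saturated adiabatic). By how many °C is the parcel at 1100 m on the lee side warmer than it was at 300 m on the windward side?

300–1200 m, dry: Δz = 0.9 km ⇒ ΔT = -8.82°C; T = 19.68°C
1200–3900 m, saturated: Δz = 2.7 km ⇒ ΔT = -17.82°C; T = 1.86°C
3900–1100 m, dry descent: Δz = 2.8 km ⇒ ΔT = +27.44°C; T = 29.3°C
Net change vs windward start: 29.3 − 28.5 = +0.8°C

+0.8°C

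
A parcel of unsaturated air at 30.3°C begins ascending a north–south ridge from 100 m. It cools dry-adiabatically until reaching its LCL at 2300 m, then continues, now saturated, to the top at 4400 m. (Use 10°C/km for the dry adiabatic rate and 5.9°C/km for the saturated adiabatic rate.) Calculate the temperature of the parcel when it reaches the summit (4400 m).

-4.09°C

100 → 2300 m (dry, 10°C/km): ΔT = -10 × 2.2 = -22°C → T = 8.3°C
2300 → 4400 m (saturated, 5.9°C/km): ΔT = -5.9 × 2.1 = -12.39°C → T = -4.09°C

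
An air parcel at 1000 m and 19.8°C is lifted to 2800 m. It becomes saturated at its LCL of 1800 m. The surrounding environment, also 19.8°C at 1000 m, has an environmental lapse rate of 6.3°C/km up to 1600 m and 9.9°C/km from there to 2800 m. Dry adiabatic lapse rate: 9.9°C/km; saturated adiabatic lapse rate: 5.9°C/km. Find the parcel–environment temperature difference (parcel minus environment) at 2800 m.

+1.84°C (parcel warmer than environment)

Parcel:
  1000–1800 m, dry: Δz = 0.8 km ⇒ ΔT = -7.92°C; T = 11.88°C
  1800–2800 m, saturated: Δz = 1 km ⇒ ΔT = -5.9°C; T = 5.98°C
Environment:
  1000–1600 m, environment, lower layer: Δz = 0.6 km ⇒ ΔT = -3.78°C; T = 16.02°C
  1600–2800 m, environment, upper layer: Δz = 1.2 km ⇒ ΔT = -11.88°C; T = 4.14°C
T_parcel − T_env = 5.98 − 4.14 = +1.84°C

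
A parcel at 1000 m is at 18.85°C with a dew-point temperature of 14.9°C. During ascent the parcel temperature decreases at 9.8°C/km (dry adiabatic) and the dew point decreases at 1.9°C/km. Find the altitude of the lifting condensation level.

T and T_d converge at 9.8 − 1.9 = 7.9°C per km
Height above start = (18.85 − 14.9) / 7.9 = 0.5 km
LCL altitude = 1000 m + 500 m = 1500 m

1500 m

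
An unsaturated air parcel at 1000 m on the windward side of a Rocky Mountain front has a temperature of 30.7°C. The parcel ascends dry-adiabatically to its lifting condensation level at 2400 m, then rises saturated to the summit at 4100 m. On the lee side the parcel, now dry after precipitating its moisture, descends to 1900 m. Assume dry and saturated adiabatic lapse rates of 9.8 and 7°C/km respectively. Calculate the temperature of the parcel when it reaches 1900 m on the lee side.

26.64°C

1000 → 2400 m (dry, 9.8°C/km): ΔT = -9.8 × 1.4 = -13.72°C → T = 16.98°C
2400 → 4100 m (saturated, 7°C/km): ΔT = -7 × 1.7 = -11.9°C → T = 5.08°C
4100 → 1900 m (dry descent, 9.8°C/km): ΔT = +9.8 × 2.2 = +21.56°C → T = 26.64°C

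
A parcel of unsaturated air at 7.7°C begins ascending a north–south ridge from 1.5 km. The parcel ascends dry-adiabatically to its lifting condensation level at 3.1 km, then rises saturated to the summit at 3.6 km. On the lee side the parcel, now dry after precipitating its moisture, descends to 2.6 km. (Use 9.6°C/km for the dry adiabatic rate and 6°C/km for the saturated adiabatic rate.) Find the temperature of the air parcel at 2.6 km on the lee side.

-1.06°C

From 1500 m to 3100 m (dry): cools by 9.6 × 1.6 = 15.36°C, giving -7.66°C.
From 3100 m to 3600 m (saturated): cools by 6 × 0.5 = 3°C, giving -10.66°C.
From 3600 m to 2600 m (dry descent): warms by 9.6 × 1 = 9.6°C, giving -1.06°C.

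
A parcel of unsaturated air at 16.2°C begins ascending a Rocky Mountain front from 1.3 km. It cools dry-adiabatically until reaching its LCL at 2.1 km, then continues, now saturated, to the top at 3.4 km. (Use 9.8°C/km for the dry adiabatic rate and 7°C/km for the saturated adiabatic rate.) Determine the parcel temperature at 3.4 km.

-0.74°C

1300–2100 m, dry: Δz = 0.8 km ⇒ ΔT = -7.84°C; T = 8.36°C
2100–3400 m, saturated: Δz = 1.3 km ⇒ ΔT = -9.1°C; T = -0.74°C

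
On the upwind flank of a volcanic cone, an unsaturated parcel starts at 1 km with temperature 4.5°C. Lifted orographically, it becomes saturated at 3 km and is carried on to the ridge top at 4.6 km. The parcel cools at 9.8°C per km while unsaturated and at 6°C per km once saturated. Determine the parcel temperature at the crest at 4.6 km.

-24.7°C

From 1000 m to 3000 m (dry): cools by 9.8 × 2 = 19.6°C, giving -15.1°C.
From 3000 m to 4600 m (saturated): cools by 6 × 1.6 = 9.6°C, giving -24.7°C.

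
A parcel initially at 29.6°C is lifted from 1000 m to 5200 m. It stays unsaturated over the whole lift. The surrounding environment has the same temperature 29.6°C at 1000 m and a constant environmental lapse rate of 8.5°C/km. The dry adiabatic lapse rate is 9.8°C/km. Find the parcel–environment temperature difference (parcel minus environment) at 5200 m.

-5.46°C (parcel cooler than environment)

Parcel:
  1000–5200 m, dry: Δz = 4.2 km ⇒ ΔT = -41.16°C; T = -11.56°C
Environment:
  1000–5200 m, environment: Δz = 4.2 km ⇒ ΔT = -35.7°C; T = -6.1°C
T_parcel − T_env = -11.56 − (-6.1) = -5.46°C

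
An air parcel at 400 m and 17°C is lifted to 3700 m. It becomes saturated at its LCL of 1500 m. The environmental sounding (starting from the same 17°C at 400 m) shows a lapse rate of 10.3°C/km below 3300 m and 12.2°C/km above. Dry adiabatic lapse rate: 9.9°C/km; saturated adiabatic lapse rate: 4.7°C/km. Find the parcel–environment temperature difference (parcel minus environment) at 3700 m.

Parcel:
  From 400 m to 1500 m (dry): cools by 9.9 × 1.1 = 10.89°C, giving 6.11°C.
  From 1500 m to 3700 m (saturated): cools by 4.7 × 2.2 = 10.34°C, giving -4.23°C.
Environment:
  From 400 m to 3300 m (environment, lower layer): cools by 10.3 × 2.9 = 29.87°C, giving -12.87°C.
  From 3300 m to 3700 m (environment, upper layer): cools by 12.2 × 0.4 = 4.88°C, giving -17.75°C.
T_parcel − T_env = -4.23 − (-17.75) = +13.52°C

+13.52°C (parcel warmer than environment)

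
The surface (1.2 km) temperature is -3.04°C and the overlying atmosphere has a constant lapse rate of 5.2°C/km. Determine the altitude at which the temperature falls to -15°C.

Height above start = (-3.04 − (-15)) / 5.2 = 2.3 km
Altitude = 1200 m + 2300 m = 3500 m

3.5 km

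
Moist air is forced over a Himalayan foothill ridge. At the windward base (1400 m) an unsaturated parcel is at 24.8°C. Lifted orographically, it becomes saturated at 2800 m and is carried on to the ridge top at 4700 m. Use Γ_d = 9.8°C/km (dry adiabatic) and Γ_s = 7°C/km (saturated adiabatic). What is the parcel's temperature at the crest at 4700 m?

1400–2800 m, dry: Δz = 1.4 km ⇒ ΔT = -13.72°C; T = 11.08°C
2800–4700 m, saturated: Δz = 1.9 km ⇒ ΔT = -13.3°C; T = -2.22°C

-2.22°C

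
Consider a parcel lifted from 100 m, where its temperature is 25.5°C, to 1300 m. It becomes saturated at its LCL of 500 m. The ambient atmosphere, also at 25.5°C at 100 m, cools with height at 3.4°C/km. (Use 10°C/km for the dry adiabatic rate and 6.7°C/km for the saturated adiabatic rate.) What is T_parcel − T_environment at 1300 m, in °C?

Parcel:
  Dry to 500 m: -10 × 0.4 km = -4°C, so T = 21.5°C.
  Saturated to 1300 m: -6.7 × 0.8 km = -5.36°C, so T = 16.14°C.
Environment:
  Environment to 1300 m: -3.4 × 1.2 km = -4.08°C, so T = 21.42°C.
T_parcel − T_env = 16.14 − 21.42 = -5.28°C

-5.28°C (parcel cooler than environment)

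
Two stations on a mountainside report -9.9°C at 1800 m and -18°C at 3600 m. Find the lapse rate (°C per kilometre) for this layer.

4.5°C/km

Γ = −ΔT/Δz = (-9.9 − (-18)) / (3600 − 1800) m
  = 8.1°C / 1.8 km = 4.5°C/km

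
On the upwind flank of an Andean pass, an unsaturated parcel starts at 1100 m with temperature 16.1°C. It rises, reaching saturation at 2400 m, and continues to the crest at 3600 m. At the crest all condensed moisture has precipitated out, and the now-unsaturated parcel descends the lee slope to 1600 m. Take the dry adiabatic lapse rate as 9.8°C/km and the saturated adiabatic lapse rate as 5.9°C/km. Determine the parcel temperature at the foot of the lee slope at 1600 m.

1100 → 2400 m (dry, 9.8°C/km): ΔT = -9.8 × 1.3 = -12.74°C → T = 3.36°C
2400 → 3600 m (saturated, 5.9°C/km): ΔT = -5.9 × 1.2 = -7.08°C → T = -3.72°C
3600 → 1600 m (dry descent, 9.8°C/km): ΔT = +9.8 × 2 = +19.6°C → T = 15.88°C

15.88°C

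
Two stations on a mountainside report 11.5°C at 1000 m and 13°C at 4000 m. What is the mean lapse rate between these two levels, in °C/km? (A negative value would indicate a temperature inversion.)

-0.5°C/km

Γ = −ΔT/Δz = (11.5 − 13) / (4000 − 1000) m
  = -1.5°C / 3 km = -0.5°C/km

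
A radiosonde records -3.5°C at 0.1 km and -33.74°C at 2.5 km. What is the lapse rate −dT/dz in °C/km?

Γ = −ΔT/Δz = (-3.5 − (-33.74)) / (2500 − 100) m
  = 30.24°C / 2.4 km = 12.6°C/km

12.6°C/km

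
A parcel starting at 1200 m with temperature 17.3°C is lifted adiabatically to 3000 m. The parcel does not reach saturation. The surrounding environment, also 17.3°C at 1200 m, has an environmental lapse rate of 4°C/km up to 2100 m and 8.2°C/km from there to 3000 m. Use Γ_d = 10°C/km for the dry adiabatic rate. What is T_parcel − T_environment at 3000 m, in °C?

Parcel:
  1200–3000 m, dry: Δz = 1.8 km ⇒ ΔT = -18°C; T = -0.7°C
Environment:
  1200–2100 m, environment, lower layer: Δz = 0.9 km ⇒ ΔT = -3.6°C; T = 13.7°C
  2100–3000 m, environment, upper layer: Δz = 0.9 km ⇒ ΔT = -7.38°C; T = 6.32°C
T_parcel − T_env = -0.7 − 6.32 = -7.02°C

-7.02°C (parcel cooler than environment)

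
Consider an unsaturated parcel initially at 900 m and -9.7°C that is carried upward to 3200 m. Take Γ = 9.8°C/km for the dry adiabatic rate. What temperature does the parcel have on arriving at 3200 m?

-32.24°C

900–3200 m, dry adiabatic: Δz = 2.3 km ⇒ ΔT = -22.54°C; T = -32.24°C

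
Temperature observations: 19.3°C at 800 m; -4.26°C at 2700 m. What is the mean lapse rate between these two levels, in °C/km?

12.4°C/km

Γ = −ΔT/Δz = (19.3 − (-4.26)) / (2700 − 800) m
  = 23.56°C / 1.9 km = 12.4°C/km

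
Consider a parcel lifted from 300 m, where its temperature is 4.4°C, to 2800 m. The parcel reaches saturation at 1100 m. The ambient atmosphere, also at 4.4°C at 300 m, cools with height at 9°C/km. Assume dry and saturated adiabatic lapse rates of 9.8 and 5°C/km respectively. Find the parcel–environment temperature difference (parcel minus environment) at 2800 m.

Parcel:
  300–1100 m, dry: Δz = 0.8 km ⇒ ΔT = -7.84°C; T = -3.44°C
  1100–2800 m, saturated: Δz = 1.7 km ⇒ ΔT = -8.5°C; T = -11.94°C
Environment:
  300–2800 m, environment: Δz = 2.5 km ⇒ ΔT = -22.5°C; T = -18.1°C
T_parcel − T_env = -11.94 − (-18.1) = +6.16°C

+6.16°C (parcel warmer than environment)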